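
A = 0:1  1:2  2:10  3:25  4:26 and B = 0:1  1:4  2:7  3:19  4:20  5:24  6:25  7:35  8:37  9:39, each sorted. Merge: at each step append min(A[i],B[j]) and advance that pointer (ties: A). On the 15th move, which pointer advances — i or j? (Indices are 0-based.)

j

i=0 j=0: A[i]=1<=B[j]=1 take 1, i++
i=1 j=0: A[i]=2>B[j]=1 take 1, j++
i=1 j=1: A[i]=2<=B[j]=4 take 2, i++
i=2 j=1: A[i]=10>B[j]=4 take 4, j++
i=2 j=2: A[i]=10>B[j]=7 take 7, j++
i=2 j=3: A[i]=10<=B[j]=19 take 10, i++
i=3 j=3: A[i]=25>B[j]=19 take 19, j++
i=3 j=4: A[i]=25>B[j]=20 take 20, j++
i=3 j=5: A[i]=25>B[j]=24 take 24, j++
i=3 j=6: A[i]=25<=B[j]=25 take 25, i++
i=4 j=6: A[i]=26>B[j]=25 take 25, j++
i=4 j=7: A[i]=26<=B[j]=35 take 26, i++
i=5 j=7: A done, take B[j]=35, j++
i=5 j=8: A done, take B[j]=37, j++
i=5 j=9: A done, take B[j]=39, j++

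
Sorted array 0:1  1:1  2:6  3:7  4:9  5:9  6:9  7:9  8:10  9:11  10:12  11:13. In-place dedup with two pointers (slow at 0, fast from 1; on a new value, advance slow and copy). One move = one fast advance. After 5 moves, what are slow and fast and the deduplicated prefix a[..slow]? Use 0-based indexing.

slow=3, fast=6, prefix=[1, 6, 7, 9]

(s=0,f=1) a[fast]=1=a[slow] dup → fast++
(s=0,f=2) a[fast]=6≠a[slow]=1 write a[1]=6 → slow++,fast++
(s=1,f=3) a[fast]=7≠a[slow]=6 write a[2]=7 → slow++,fast++
(s=2,f=4) a[fast]=9≠a[slow]=7 write a[3]=9 → slow++,fast++
(s=3,f=5) a[fast]=9=a[slow] dup → fast++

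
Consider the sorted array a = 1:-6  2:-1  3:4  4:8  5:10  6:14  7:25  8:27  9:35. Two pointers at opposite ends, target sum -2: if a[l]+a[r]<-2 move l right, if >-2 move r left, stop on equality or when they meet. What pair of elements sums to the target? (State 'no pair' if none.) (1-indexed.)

(-6, 4)

l=1 r=9: -6+35=29 >-2, r--
l=1 r=8: -6+27=21 >-2, r--
l=1 r=7: -6+25=19 >-2, r--
l=1 r=6: -6+14=8 >-2, r--
l=1 r=5: -6+10=4 >-2, r--
l=1 r=4: -6+8=2 >-2, r--
l=1 r=3: -6+4=-2, found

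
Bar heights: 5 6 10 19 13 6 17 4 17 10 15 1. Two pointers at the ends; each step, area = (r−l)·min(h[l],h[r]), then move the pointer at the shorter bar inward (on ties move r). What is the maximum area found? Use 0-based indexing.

[0,11] min(5,1)*11=11 best=11 * → r--
[0,10] min(5,15)*10=50 best=50 * → l++
[1,10] min(6,15)*9=54 best=54 * → l++
[2,10] min(10,15)*8=80 best=80 * → l++
[3,10] min(19,15)*7=105 best=105 * → r--
[3,9] min(19,10)*6=60 best=105 → r--
[3,8] min(19,17)*5=85 best=105 → r--
[3,7] min(19,4)*4=16 best=105 → r--
[3,6] min(19,17)*3=51 best=105 → r--
[3,5] min(19,6)*2=12 best=105 → r--
[3,4] min(19,13)*1=13 best=105 → r--

max area = 105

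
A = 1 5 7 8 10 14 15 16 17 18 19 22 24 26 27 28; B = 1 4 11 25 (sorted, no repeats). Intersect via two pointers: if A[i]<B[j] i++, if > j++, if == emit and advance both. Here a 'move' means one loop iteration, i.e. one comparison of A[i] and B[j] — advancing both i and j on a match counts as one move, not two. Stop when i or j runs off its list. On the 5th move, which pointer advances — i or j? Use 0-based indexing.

[i=0,j=0] 1==1 emit → i++,j++
[i=1,j=1] 5>4 → j++
[i=1,j=2] 5<11 → i++
[i=2,j=2] 7<11 → i++
[i=3,j=2] 8<11 → i++

i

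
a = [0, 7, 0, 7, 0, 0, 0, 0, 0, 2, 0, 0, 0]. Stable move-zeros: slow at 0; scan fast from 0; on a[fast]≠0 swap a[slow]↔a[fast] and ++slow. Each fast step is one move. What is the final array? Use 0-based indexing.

slow=0 fast=0: a[fast]=0, fast++
slow=0 fast=1: a[fast]=7≠0 swap→a[0]=7, slow++,fast++
slow=1 fast=2: a[fast]=0, fast++
slow=1 fast=3: a[fast]=7≠0 swap→a[1]=7, slow++,fast++
slow=2 fast=4: a[fast]=0, fast++
slow=2 fast=5: a[fast]=0, fast++
slow=2 fast=6: a[fast]=0, fast++
slow=2 fast=7: a[fast]=0, fast++
slow=2 fast=8: a[fast]=0, fast++
slow=2 fast=9: a[fast]=2≠0 swap→a[2]=2, slow++,fast++
slow=3 fast=10: a[fast]=0, fast++
slow=3 fast=11: a[fast]=0, fast++
slow=3 fast=12: a[fast]=0, fast++

[7, 7, 2, 0, 0, 0, 0, 0, 0, 0, 0, 0, 0]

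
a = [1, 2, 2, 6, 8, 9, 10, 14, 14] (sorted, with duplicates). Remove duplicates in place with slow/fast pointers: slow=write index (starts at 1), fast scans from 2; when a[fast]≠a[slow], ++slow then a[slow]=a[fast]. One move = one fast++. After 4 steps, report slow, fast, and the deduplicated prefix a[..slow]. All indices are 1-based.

slow=1 fast=2: a[fast]=2≠a[slow]=1 write a[2]=2, slow++,fast++
slow=2 fast=3: a[fast]=2=a[slow] dup, fast++
slow=2 fast=4: a[fast]=6≠a[slow]=2 write a[3]=6, slow++,fast++
slow=3 fast=5: a[fast]=8≠a[slow]=6 write a[4]=8, slow++,fast++

slow=4, fast=6, prefix=[1, 2, 6, 8]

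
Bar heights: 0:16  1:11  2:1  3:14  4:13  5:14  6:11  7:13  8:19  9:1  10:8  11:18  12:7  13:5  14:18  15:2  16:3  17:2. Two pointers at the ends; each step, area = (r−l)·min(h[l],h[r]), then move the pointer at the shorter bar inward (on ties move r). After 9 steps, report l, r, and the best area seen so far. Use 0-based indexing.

l=0 r=17: min(16,2)*17=34 best=34 *, r--
l=0 r=16: min(16,3)*16=48 best=48 *, r--
l=0 r=15: min(16,2)*15=30 best=48, r--
l=0 r=14: min(16,18)*14=224 best=224 *, l++
l=1 r=14: min(11,18)*13=143 best=224, l++
l=2 r=14: min(1,18)*12=12 best=224, l++
l=3 r=14: min(14,18)*11=154 best=224, l++
l=4 r=14: min(13,18)*10=130 best=224, l++
l=5 r=14: min(14,18)*9=126 best=224, l++

l=6, r=14, best area=224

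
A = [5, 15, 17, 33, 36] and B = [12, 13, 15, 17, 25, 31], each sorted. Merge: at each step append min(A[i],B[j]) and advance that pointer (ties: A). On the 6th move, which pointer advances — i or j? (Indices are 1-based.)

[i=1,j=1] A[i]=5<=B[j]=12 take 5 → i++
[i=2,j=1] A[i]=15>B[j]=12 take 12 → j++
[i=2,j=2] A[i]=15>B[j]=13 take 13 → j++
[i=2,j=3] A[i]=15<=B[j]=15 take 15 → i++
[i=3,j=3] A[i]=17>B[j]=15 take 15 → j++
[i=3,j=4] A[i]=17<=B[j]=17 take 17 → i++

i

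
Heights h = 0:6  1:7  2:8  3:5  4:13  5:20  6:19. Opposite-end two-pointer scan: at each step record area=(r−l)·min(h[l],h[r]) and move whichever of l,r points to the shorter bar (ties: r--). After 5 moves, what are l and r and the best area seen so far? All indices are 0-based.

[0,6] min(6,19)*6=36 best=36 * → l++
[1,6] min(7,19)*5=35 best=36 → l++
[2,6] min(8,19)*4=32 best=36 → l++
[3,6] min(5,19)*3=15 best=36 → l++
[4,6] min(13,19)*2=26 best=36 → l++

l=5, r=6, best area=36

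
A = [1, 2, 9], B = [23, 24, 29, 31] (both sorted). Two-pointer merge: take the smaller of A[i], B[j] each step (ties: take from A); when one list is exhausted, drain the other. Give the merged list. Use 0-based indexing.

[1, 2, 9, 23, 24, 29, 31]

i=0 j=0: A[i]=1<=B[j]=23 take 1, i++
i=1 j=0: A[i]=2<=B[j]=23 take 2, i++
i=2 j=0: A[i]=9<=B[j]=23 take 9, i++
i=3 j=0: A done, take B[j]=23, j++
i=3 j=1: A done, take B[j]=24, j++
i=3 j=2: A done, take B[j]=29, j++
i=3 j=3: A done, take B[j]=31, j++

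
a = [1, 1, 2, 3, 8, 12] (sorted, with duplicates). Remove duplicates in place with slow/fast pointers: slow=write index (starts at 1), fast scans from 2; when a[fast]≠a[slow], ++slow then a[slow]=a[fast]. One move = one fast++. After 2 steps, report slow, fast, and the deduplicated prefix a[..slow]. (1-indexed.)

(s=1,f=2) a[fast]=1=a[slow] dup → fast++
(s=1,f=3) a[fast]=2≠a[slow]=1 write a[2]=2 → slow++,fast++

slow=2, fast=4, prefix=[1, 2]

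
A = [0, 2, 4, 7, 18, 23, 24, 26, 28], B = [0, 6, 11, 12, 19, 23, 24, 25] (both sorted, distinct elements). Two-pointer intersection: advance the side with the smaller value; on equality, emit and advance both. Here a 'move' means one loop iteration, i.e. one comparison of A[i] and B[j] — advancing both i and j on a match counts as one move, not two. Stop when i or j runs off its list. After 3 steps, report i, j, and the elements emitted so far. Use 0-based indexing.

i=3, j=1, emitted=[0]

[i=0,j=0] 0==0 emit → i++,j++
[i=1,j=1] 2<6 → i++
[i=2,j=1] 4<6 → i++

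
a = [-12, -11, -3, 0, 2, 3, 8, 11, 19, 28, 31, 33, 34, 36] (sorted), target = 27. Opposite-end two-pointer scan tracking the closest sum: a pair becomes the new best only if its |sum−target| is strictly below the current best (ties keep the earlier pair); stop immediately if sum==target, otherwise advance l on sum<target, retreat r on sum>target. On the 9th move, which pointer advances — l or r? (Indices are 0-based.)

l

[0,13] -12+36=24 d=3 * → l++
[1,13] -11+36=25 d=2 * → l++
[2,13] -3+36=33 d=6 → r--
[2,12] -3+34=31 d=4 → r--
[2,11] -3+33=30 d=3 → r--
[2,10] -3+31=28 d=1 * → r--
[2,9] -3+28=25 d=2 → l++
[3,9] 0+28=28 d=1 → r--
[3,8] 0+19=19 d=8 → l++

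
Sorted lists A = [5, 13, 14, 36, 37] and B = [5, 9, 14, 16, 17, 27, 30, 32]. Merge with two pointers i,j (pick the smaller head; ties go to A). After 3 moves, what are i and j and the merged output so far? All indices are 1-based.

i=1 j=1: A[i]=5<=B[j]=5 take 5, i++
i=2 j=1: A[i]=13>B[j]=5 take 5, j++
i=2 j=2: A[i]=13>B[j]=9 take 9, j++

i=2, j=3, merged so far=[5, 5, 9]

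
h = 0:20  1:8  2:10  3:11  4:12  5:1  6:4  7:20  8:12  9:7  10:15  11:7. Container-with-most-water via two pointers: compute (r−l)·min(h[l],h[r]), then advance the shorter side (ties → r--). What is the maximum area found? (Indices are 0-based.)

max area = 150

l=0 r=11: min(20,7)*11=77 best=77 *, r--
l=0 r=10: min(20,15)*10=150 best=150 *, r--
l=0 r=9: min(20,7)*9=63 best=150, r--
l=0 r=8: min(20,12)*8=96 best=150, r--
l=0 r=7: min(20,20)*7=140 best=150, r--
l=0 r=6: min(20,4)*6=24 best=150, r--
l=0 r=5: min(20,1)*5=5 best=150, r--
l=0 r=4: min(20,12)*4=48 best=150, r--
l=0 r=3: min(20,11)*3=33 best=150, r--
l=0 r=2: min(20,10)*2=20 best=150, r--
l=0 r=1: min(20,8)*1=8 best=150, r--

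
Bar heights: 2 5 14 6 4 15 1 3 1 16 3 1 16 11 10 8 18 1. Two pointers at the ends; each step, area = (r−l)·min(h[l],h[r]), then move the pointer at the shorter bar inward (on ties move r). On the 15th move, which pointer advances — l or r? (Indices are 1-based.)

l

l=1 r=18: min(2,1)*17=17 best=17 *, r--
l=1 r=17: min(2,18)*16=32 best=32 *, l++
l=2 r=17: min(5,18)*15=75 best=75 *, l++
l=3 r=17: min(14,18)*14=196 best=196 *, l++
l=4 r=17: min(6,18)*13=78 best=196, l++
l=5 r=17: min(4,18)*12=48 best=196, l++
l=6 r=17: min(15,18)*11=165 best=196, l++
l=7 r=17: min(1,18)*10=10 best=196, l++
l=8 r=17: min(3,18)*9=27 best=196, l++
l=9 r=17: min(1,18)*8=8 best=196, l++
l=10 r=17: min(16,18)*7=112 best=196, l++
l=11 r=17: min(3,18)*6=18 best=196, l++
l=12 r=17: min(1,18)*5=5 best=196, l++
l=13 r=17: min(16,18)*4=64 best=196, l++
l=14 r=17: min(11,18)*3=33 best=196, l++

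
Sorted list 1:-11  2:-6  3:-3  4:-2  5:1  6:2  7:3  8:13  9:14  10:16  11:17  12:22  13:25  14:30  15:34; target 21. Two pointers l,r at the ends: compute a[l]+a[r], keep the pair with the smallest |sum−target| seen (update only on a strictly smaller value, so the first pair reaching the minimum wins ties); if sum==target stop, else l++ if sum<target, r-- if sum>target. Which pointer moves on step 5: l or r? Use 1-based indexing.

[1,15] -11+34=23 d=2 * → r--
[1,14] -11+30=19 d=2 → l++
[2,14] -6+30=24 d=3 → r--
[2,13] -6+25=19 d=2 → l++
[3,13] -3+25=22 d=1 * → r--

r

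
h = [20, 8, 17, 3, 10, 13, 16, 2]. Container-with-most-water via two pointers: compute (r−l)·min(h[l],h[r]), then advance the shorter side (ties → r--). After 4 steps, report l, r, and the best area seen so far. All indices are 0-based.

l=0, r=3, best area=96

[0,7] min(20,2)*7=14 best=14 * → r--
[0,6] min(20,16)*6=96 best=96 * → r--
[0,5] min(20,13)*5=65 best=96 → r--
[0,4] min(20,10)*4=40 best=96 → r--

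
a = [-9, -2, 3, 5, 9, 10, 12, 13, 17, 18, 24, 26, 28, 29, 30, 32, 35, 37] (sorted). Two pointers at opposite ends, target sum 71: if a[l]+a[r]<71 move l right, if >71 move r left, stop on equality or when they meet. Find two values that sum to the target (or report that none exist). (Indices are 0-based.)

no pair

[0,17] -9+37=28 <71 → l++
[1,17] -2+37=35 <71 → l++
[2,17] 3+37=40 <71 → l++
[3,17] 5+37=42 <71 → l++
[4,17] 9+37=46 <71 → l++
[5,17] 10+37=47 <71 → l++
[6,17] 12+37=49 <71 → l++
[7,17] 13+37=50 <71 → l++
[8,17] 17+37=54 <71 → l++
[9,17] 18+37=55 <71 → l++
[10,17] 24+37=61 <71 → l++
[11,17] 26+37=63 <71 → l++
[12,17] 28+37=65 <71 → l++
[13,17] 29+37=66 <71 → l++
[14,17] 30+37=67 <71 → l++
[15,17] 32+37=69 <71 → l++
[16,17] 35+37=72 >71 → r--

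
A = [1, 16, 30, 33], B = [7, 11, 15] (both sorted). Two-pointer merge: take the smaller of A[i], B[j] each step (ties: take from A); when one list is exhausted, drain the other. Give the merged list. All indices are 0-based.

[1, 7, 11, 15, 16, 30, 33]

[i=0,j=0] A[i]=1<=B[j]=7 take 1 → i++
[i=1,j=0] A[i]=16>B[j]=7 take 7 → j++
[i=1,j=1] A[i]=16>B[j]=11 take 11 → j++
[i=1,j=2] A[i]=16>B[j]=15 take 15 → j++
[i=1,j=3] B done, take A[i]=16 → i++
[i=2,j=3] B done, take A[i]=30 → i++
[i=3,j=3] B done, take A[i]=33 → i++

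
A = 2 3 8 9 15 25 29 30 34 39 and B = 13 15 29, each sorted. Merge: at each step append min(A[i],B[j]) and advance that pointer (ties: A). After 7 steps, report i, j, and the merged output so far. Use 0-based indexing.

[i=0,j=0] A[i]=2<=B[j]=13 take 2 → i++
[i=1,j=0] A[i]=3<=B[j]=13 take 3 → i++
[i=2,j=0] A[i]=8<=B[j]=13 take 8 → i++
[i=3,j=0] A[i]=9<=B[j]=13 take 9 → i++
[i=4,j=0] A[i]=15>B[j]=13 take 13 → j++
[i=4,j=1] A[i]=15<=B[j]=15 take 15 → i++
[i=5,j=1] A[i]=25>B[j]=15 take 15 → j++

i=5, j=2, merged so far=[2, 3, 8, 9, 13, 15, 15]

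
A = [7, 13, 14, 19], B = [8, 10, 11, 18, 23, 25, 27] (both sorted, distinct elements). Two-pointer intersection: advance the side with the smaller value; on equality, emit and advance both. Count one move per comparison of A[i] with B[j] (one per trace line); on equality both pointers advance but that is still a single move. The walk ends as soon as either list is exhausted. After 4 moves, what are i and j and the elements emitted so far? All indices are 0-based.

i=1, j=3, emitted=[]

[i=0,j=0] 7<8 → i++
[i=1,j=0] 13>8 → j++
[i=1,j=1] 13>10 → j++
[i=1,j=2] 13>11 → j++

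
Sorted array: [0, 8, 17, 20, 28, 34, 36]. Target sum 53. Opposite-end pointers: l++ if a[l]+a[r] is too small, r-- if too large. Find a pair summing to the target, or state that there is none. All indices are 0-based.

(17, 36)

[0,6] 0+36=36 <53 → l++
[1,6] 8+36=44 <53 → l++
[2,6] 17+36=53 → found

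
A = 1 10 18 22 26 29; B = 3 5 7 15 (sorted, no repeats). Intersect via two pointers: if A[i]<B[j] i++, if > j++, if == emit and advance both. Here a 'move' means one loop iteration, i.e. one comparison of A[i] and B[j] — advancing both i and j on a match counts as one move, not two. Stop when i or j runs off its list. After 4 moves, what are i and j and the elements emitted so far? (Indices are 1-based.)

i=2, j=4, emitted=[]

[i=1,j=1] 1<3 → i++
[i=2,j=1] 10>3 → j++
[i=2,j=2] 10>5 → j++
[i=2,j=3] 10>7 → j++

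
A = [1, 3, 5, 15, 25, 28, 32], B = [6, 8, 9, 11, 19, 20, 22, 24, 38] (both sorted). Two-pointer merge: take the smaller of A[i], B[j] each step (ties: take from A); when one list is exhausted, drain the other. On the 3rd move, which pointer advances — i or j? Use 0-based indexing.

i

[i=0,j=0] A[i]=1<=B[j]=6 take 1 → i++
[i=1,j=0] A[i]=3<=B[j]=6 take 3 → i++
[i=2,j=0] A[i]=5<=B[j]=6 take 5 → i++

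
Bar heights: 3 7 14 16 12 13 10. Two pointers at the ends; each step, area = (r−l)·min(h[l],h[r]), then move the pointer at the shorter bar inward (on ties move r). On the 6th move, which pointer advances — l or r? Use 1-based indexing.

l

l=1 r=7: min(3,10)*6=18 best=18 *, l++
l=2 r=7: min(7,10)*5=35 best=35 *, l++
l=3 r=7: min(14,10)*4=40 best=40 *, r--
l=3 r=6: min(14,13)*3=39 best=40, r--
l=3 r=5: min(14,12)*2=24 best=40, r--
l=3 r=4: min(14,16)*1=14 best=40, l++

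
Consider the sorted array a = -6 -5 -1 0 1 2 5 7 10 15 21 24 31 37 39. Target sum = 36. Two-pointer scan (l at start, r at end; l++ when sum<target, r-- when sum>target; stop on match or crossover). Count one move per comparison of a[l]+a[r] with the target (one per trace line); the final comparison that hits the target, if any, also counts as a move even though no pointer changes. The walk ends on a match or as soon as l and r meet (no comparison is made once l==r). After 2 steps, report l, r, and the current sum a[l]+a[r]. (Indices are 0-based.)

[0,14] -6+39=33 <36 → l++
[1,14] -5+39=34 <36 → l++

l=2, r=14, sum=38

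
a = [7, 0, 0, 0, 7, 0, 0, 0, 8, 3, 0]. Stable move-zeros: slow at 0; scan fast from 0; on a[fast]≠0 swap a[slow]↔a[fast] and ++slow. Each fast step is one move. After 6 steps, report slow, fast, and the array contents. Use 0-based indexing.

slow=0 fast=0: a[fast]=7≠0 swap→a[0]=7, slow++,fast++
slow=1 fast=1: a[fast]=0, fast++
slow=1 fast=2: a[fast]=0, fast++
slow=1 fast=3: a[fast]=0, fast++
slow=1 fast=4: a[fast]=7≠0 swap→a[1]=7, slow++,fast++
slow=2 fast=5: a[fast]=0, fast++

slow=2, fast=6, a=[7, 7, 0, 0, 0, 0, 0, 0, 8, 3, 0]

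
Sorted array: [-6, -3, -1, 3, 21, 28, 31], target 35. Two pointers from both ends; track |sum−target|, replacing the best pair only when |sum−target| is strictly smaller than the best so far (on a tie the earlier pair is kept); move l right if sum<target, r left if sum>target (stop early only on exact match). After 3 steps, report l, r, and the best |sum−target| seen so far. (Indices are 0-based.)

l=0 r=6: -6+31=25 d=10 *, l++
l=1 r=6: -3+31=28 d=7 *, l++
l=2 r=6: -1+31=30 d=5 *, l++

l=3, r=6, best |Δ|=5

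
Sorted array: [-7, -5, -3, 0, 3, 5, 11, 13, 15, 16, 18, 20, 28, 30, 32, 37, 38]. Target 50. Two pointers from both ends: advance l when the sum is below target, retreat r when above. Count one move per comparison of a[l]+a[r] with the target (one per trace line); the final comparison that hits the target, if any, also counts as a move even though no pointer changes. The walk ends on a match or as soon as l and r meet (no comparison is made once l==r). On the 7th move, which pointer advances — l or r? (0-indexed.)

l

[0,16] -7+38=31 <50 → l++
[1,16] -5+38=33 <50 → l++
[2,16] -3+38=35 <50 → l++
[3,16] 0+38=38 <50 → l++
[4,16] 3+38=41 <50 → l++
[5,16] 5+38=43 <50 → l++
[6,16] 11+38=49 <50 → l++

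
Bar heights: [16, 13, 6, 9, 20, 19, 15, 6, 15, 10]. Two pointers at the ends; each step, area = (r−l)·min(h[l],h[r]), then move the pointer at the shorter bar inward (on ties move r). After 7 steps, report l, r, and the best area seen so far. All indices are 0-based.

l=0 r=9: min(16,10)*9=90 best=90 *, r--
l=0 r=8: min(16,15)*8=120 best=120 *, r--
l=0 r=7: min(16,6)*7=42 best=120, r--
l=0 r=6: min(16,15)*6=90 best=120, r--
l=0 r=5: min(16,19)*5=80 best=120, l++
l=1 r=5: min(13,19)*4=52 best=120, l++
l=2 r=5: min(6,19)*3=18 best=120, l++

l=3, r=5, best area=120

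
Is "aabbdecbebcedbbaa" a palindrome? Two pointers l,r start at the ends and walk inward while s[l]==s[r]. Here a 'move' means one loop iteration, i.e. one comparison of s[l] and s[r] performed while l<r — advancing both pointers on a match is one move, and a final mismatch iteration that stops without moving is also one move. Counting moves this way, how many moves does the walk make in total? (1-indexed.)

l=1 r=17: 'a'=='a', l++,r--
l=2 r=16: 'a'=='a', l++,r--
l=3 r=15: 'b'=='b', l++,r--
l=4 r=14: 'b'=='b', l++,r--
l=5 r=13: 'd'=='d', l++,r--
l=6 r=12: 'e'=='e', l++,r--
l=7 r=11: 'c'=='c', l++,r--
l=8 r=10: 'b'=='b', l++,r--

8 moves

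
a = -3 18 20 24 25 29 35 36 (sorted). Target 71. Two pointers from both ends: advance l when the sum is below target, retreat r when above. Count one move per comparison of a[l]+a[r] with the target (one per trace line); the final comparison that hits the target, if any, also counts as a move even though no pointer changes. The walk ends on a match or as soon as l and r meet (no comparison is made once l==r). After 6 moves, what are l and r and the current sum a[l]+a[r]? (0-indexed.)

l=0 r=7: -3+36=33 <71, l++
l=1 r=7: 18+36=54 <71, l++
l=2 r=7: 20+36=56 <71, l++
l=3 r=7: 24+36=60 <71, l++
l=4 r=7: 25+36=61 <71, l++
l=5 r=7: 29+36=65 <71, l++

l=6, r=7, sum=71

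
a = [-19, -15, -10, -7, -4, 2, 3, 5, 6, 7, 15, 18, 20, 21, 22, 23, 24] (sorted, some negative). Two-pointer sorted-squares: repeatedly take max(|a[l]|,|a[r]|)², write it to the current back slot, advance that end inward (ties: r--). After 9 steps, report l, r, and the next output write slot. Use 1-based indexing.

[1,17] |-19|<=|24| out[17]=576 → r--
[1,16] |-19|<=|23| out[16]=529 → r--
[1,15] |-19|<=|22| out[15]=484 → r--
[1,14] |-19|<=|21| out[14]=441 → r--
[1,13] |-19|<=|20| out[13]=400 → r--
[1,12] |-19|>|18| out[12]=361 → l++
[2,12] |-15|<=|18| out[11]=324 → r--
[2,11] |-15|<=|15| out[10]=225 → r--
[2,10] |-15|>|7| out[9]=225 → l++

l=3, r=10, next write slot=8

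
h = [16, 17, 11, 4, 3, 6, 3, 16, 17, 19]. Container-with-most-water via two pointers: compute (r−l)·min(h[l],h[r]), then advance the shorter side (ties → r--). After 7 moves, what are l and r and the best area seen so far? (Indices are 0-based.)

[0,9] min(16,19)*9=144 best=144 * → l++
[1,9] min(17,19)*8=136 best=144 → l++
[2,9] min(11,19)*7=77 best=144 → l++
[3,9] min(4,19)*6=24 best=144 → l++
[4,9] min(3,19)*5=15 best=144 → l++
[5,9] min(6,19)*4=24 best=144 → l++
[6,9] min(3,19)*3=9 best=144 → l++

l=7, r=9, best area=144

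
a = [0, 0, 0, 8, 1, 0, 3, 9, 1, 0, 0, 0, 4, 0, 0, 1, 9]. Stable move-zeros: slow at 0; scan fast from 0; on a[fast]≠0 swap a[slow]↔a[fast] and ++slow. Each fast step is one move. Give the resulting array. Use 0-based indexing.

(s=0,f=0) a[fast]=0 → fast++
(s=0,f=1) a[fast]=0 → fast++
(s=0,f=2) a[fast]=0 → fast++
(s=0,f=3) a[fast]=8≠0 swap→a[0]=8 → slow++,fast++
(s=1,f=4) a[fast]=1≠0 swap→a[1]=1 → slow++,fast++
(s=2,f=5) a[fast]=0 → fast++
(s=2,f=6) a[fast]=3≠0 swap→a[2]=3 → slow++,fast++
(s=3,f=7) a[fast]=9≠0 swap→a[3]=9 → slow++,fast++
(s=4,f=8) a[fast]=1≠0 swap→a[4]=1 → slow++,fast++
(s=5,f=9) a[fast]=0 → fast++
(s=5,f=10) a[fast]=0 → fast++
(s=5,f=11) a[fast]=0 → fast++
(s=5,f=12) a[fast]=4≠0 swap→a[5]=4 → slow++,fast++
(s=6,f=13) a[fast]=0 → fast++
(s=6,f=14) a[fast]=0 → fast++
(s=6,f=15) a[fast]=1≠0 swap→a[6]=1 → slow++,fast++
(s=7,f=16) a[fast]=9≠0 swap→a[7]=9 → slow++,fast++

[8, 1, 3, 9, 1, 4, 1, 9, 0, 0, 0, 0, 0, 0, 0, 0, 0]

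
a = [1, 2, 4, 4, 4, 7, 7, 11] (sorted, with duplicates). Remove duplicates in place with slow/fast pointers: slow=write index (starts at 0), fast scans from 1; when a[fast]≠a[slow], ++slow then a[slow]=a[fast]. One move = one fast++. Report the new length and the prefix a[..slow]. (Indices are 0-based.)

(s=0,f=1) a[fast]=2≠a[slow]=1 write a[1]=2 → slow++,fast++
(s=1,f=2) a[fast]=4≠a[slow]=2 write a[2]=4 → slow++,fast++
(s=2,f=3) a[fast]=4=a[slow] dup → fast++
(s=2,f=4) a[fast]=4=a[slow] dup → fast++
(s=2,f=5) a[fast]=7≠a[slow]=4 write a[3]=7 → slow++,fast++
(s=3,f=6) a[fast]=7=a[slow] dup → fast++
(s=3,f=7) a[fast]=11≠a[slow]=7 write a[4]=11 → slow++,fast++

length 5; prefix = [1, 2, 4, 7, 11]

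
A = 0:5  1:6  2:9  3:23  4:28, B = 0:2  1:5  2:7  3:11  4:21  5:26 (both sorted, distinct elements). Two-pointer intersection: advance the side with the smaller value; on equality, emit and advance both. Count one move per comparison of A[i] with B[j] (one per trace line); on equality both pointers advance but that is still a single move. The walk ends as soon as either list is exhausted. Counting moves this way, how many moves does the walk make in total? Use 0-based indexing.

i=0 j=0: 5>2, j++
i=0 j=1: 5==5 emit, i++,j++
i=1 j=2: 6<7, i++
i=2 j=2: 9>7, j++
i=2 j=3: 9<11, i++
i=3 j=3: 23>11, j++
i=3 j=4: 23>21, j++
i=3 j=5: 23<26, i++
i=4 j=5: 28>26, j++

9 moves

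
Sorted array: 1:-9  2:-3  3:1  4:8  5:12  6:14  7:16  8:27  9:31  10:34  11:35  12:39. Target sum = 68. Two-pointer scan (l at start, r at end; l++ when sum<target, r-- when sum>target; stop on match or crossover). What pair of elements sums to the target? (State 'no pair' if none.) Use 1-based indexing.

no pair

l=1 r=12: -9+39=30 <68, l++
l=2 r=12: -3+39=36 <68, l++
l=3 r=12: 1+39=40 <68, l++
l=4 r=12: 8+39=47 <68, l++
l=5 r=12: 12+39=51 <68, l++
l=6 r=12: 14+39=53 <68, l++
l=7 r=12: 16+39=55 <68, l++
l=8 r=12: 27+39=66 <68, l++
l=9 r=12: 31+39=70 >68, r--
l=9 r=11: 31+35=66 <68, l++
l=10 r=11: 34+35=69 >68, r--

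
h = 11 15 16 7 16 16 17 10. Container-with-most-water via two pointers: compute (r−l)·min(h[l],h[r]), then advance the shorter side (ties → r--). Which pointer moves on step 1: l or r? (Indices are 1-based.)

[1,8] min(11,10)*7=70 best=70 * → r--

r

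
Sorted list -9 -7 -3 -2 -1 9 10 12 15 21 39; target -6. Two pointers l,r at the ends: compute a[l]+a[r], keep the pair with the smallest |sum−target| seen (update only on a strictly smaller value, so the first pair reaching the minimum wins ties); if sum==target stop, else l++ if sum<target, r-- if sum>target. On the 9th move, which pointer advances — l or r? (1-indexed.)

l=1 r=11: -9+39=30 d=36 *, r--
l=1 r=10: -9+21=12 d=18 *, r--
l=1 r=9: -9+15=6 d=12 *, r--
l=1 r=8: -9+12=3 d=9 *, r--
l=1 r=7: -9+10=1 d=7 *, r--
l=1 r=6: -9+9=0 d=6 *, r--
l=1 r=5: -9+-1=-10 d=4 *, l++
l=2 r=5: -7+-1=-8 d=2 *, l++
l=3 r=5: -3+-1=-4 d=2, r--

r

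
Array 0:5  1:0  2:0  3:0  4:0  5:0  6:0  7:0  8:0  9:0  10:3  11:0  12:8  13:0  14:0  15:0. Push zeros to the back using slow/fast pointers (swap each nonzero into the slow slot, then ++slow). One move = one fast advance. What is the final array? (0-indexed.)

slow=0 fast=0: a[fast]=5≠0 swap→a[0]=5, slow++,fast++
slow=1 fast=1: a[fast]=0, fast++
slow=1 fast=2: a[fast]=0, fast++
slow=1 fast=3: a[fast]=0, fast++
slow=1 fast=4: a[fast]=0, fast++
slow=1 fast=5: a[fast]=0, fast++
slow=1 fast=6: a[fast]=0, fast++
slow=1 fast=7: a[fast]=0, fast++
slow=1 fast=8: a[fast]=0, fast++
slow=1 fast=9: a[fast]=0, fast++
slow=1 fast=10: a[fast]=3≠0 swap→a[1]=3, slow++,fast++
slow=2 fast=11: a[fast]=0, fast++
slow=2 fast=12: a[fast]=8≠0 swap→a[2]=8, slow++,fast++
slow=3 fast=13: a[fast]=0, fast++
slow=3 fast=14: a[fast]=0, fast++
slow=3 fast=15: a[fast]=0, fast++

[5, 3, 8, 0, 0, 0, 0, 0, 0, 0, 0, 0, 0, 0, 0, 0]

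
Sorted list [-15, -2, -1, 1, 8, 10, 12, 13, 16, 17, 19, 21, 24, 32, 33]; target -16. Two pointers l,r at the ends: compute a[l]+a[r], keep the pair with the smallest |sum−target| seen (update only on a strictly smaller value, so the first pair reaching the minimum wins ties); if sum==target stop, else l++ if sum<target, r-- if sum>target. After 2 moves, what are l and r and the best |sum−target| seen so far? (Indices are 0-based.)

l=0, r=12, best |Δ|=33

[0,14] -15+33=18 d=34 * → r--
[0,13] -15+32=17 d=33 * → r--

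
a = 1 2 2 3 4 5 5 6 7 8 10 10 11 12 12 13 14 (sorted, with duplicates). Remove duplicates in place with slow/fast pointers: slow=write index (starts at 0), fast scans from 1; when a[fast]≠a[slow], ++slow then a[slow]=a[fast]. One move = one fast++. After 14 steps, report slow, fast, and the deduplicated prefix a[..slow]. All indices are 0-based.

slow=0 fast=1: a[fast]=2≠a[slow]=1 write a[1]=2, slow++,fast++
slow=1 fast=2: a[fast]=2=a[slow] dup, fast++
slow=1 fast=3: a[fast]=3≠a[slow]=2 write a[2]=3, slow++,fast++
slow=2 fast=4: a[fast]=4≠a[slow]=3 write a[3]=4, slow++,fast++
slow=3 fast=5: a[fast]=5≠a[slow]=4 write a[4]=5, slow++,fast++
slow=4 fast=6: a[fast]=5=a[slow] dup, fast++
slow=4 fast=7: a[fast]=6≠a[slow]=5 write a[5]=6, slow++,fast++
slow=5 fast=8: a[fast]=7≠a[slow]=6 write a[6]=7, slow++,fast++
slow=6 fast=9: a[fast]=8≠a[slow]=7 write a[7]=8, slow++,fast++
slow=7 fast=10: a[fast]=10≠a[slow]=8 write a[8]=10, slow++,fast++
slow=8 fast=11: a[fast]=10=a[slow] dup, fast++
slow=8 fast=12: a[fast]=11≠a[slow]=10 write a[9]=11, slow++,fast++
slow=9 fast=13: a[fast]=12≠a[slow]=11 write a[10]=12, slow++,fast++
slow=10 fast=14: a[fast]=12=a[slow] dup, fast++

slow=10, fast=15, prefix=[1, 2, 3, 4, 5, 6, 7, 8, 10, 11, 12]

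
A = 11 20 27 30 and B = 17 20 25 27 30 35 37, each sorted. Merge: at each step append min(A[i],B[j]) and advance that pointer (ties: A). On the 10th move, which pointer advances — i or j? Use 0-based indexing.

[i=0,j=0] A[i]=11<=B[j]=17 take 11 → i++
[i=1,j=0] A[i]=20>B[j]=17 take 17 → j++
[i=1,j=1] A[i]=20<=B[j]=20 take 20 → i++
[i=2,j=1] A[i]=27>B[j]=20 take 20 → j++
[i=2,j=2] A[i]=27>B[j]=25 take 25 → j++
[i=2,j=3] A[i]=27<=B[j]=27 take 27 → i++
[i=3,j=3] A[i]=30>B[j]=27 take 27 → j++
[i=3,j=4] A[i]=30<=B[j]=30 take 30 → i++
[i=4,j=4] A done, take B[j]=30 → j++
[i=4,j=5] A done, take B[j]=35 → j++

j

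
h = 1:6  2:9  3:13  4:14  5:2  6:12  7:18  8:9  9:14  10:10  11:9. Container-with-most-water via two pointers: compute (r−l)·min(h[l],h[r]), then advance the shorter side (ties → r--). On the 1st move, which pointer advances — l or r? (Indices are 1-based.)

l

[1,11] min(6,9)*10=60 best=60 * → l++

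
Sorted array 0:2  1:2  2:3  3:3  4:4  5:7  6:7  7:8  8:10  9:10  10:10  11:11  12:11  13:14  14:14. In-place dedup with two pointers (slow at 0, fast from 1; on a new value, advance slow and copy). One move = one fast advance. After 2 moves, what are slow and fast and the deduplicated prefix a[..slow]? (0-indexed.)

slow=1, fast=3, prefix=[2, 3]

(s=0,f=1) a[fast]=2=a[slow] dup → fast++
(s=0,f=2) a[fast]=3≠a[slow]=2 write a[1]=3 → slow++,fast++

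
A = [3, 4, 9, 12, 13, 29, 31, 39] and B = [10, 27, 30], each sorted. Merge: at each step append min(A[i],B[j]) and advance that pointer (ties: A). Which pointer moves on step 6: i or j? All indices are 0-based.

i=0 j=0: A[i]=3<=B[j]=10 take 3, i++
i=1 j=0: A[i]=4<=B[j]=10 take 4, i++
i=2 j=0: A[i]=9<=B[j]=10 take 9, i++
i=3 j=0: A[i]=12>B[j]=10 take 10, j++
i=3 j=1: A[i]=12<=B[j]=27 take 12, i++
i=4 j=1: A[i]=13<=B[j]=27 take 13, i++

i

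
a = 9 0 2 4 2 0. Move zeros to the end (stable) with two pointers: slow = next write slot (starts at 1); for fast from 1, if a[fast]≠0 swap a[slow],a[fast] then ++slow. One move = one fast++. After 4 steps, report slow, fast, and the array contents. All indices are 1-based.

slow=1 fast=1: a[fast]=9≠0 swap→a[1]=9, slow++,fast++
slow=2 fast=2: a[fast]=0, fast++
slow=2 fast=3: a[fast]=2≠0 swap→a[2]=2, slow++,fast++
slow=3 fast=4: a[fast]=4≠0 swap→a[3]=4, slow++,fast++

slow=4, fast=5, a=[9, 2, 4, 0, 2, 0]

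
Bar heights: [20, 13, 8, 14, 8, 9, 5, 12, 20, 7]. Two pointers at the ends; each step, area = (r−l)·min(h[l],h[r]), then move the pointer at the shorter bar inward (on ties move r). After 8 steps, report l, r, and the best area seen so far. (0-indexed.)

l=0, r=1, best area=160

[0,9] min(20,7)*9=63 best=63 * → r--
[0,8] min(20,20)*8=160 best=160 * → r--
[0,7] min(20,12)*7=84 best=160 → r--
[0,6] min(20,5)*6=30 best=160 → r--
[0,5] min(20,9)*5=45 best=160 → r--
[0,4] min(20,8)*4=32 best=160 → r--
[0,3] min(20,14)*3=42 best=160 → r--
[0,2] min(20,8)*2=16 best=160 → r--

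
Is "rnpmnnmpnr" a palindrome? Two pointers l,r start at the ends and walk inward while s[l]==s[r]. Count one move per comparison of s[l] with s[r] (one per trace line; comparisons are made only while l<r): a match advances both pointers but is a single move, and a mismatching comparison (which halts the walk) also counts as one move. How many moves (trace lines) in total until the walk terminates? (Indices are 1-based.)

l=1 r=10: 'r'=='r', l++,r--
l=2 r=9: 'n'=='n', l++,r--
l=3 r=8: 'p'=='p', l++,r--
l=4 r=7: 'm'=='m', l++,r--
l=5 r=6: 'n'=='n', l++,r--

5 moves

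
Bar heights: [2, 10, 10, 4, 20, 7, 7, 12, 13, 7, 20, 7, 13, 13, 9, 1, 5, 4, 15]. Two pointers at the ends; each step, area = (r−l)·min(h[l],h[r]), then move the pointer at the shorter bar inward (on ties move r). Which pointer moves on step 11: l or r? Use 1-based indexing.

r

[1,19] min(2,15)*18=36 best=36 * → l++
[2,19] min(10,15)*17=170 best=170 * → l++
[3,19] min(10,15)*16=160 best=170 → l++
[4,19] min(4,15)*15=60 best=170 → l++
[5,19] min(20,15)*14=210 best=210 * → r--
[5,18] min(20,4)*13=52 best=210 → r--
[5,17] min(20,5)*12=60 best=210 → r--
[5,16] min(20,1)*11=11 best=210 → r--
[5,15] min(20,9)*10=90 best=210 → r--
[5,14] min(20,13)*9=117 best=210 → r--
[5,13] min(20,13)*8=104 best=210 → r--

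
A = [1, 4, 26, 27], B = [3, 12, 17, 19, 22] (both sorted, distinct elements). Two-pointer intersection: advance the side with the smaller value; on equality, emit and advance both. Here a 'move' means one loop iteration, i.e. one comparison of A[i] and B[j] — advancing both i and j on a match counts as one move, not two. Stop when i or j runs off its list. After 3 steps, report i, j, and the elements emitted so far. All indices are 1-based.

i=3, j=2, emitted=[]

[i=1,j=1] 1<3 → i++
[i=2,j=1] 4>3 → j++
[i=2,j=2] 4<12 → i++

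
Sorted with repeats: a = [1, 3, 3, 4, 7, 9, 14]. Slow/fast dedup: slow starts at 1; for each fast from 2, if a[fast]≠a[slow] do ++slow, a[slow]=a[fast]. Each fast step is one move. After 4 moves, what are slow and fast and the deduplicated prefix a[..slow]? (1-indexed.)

slow=4, fast=6, prefix=[1, 3, 4, 7]

(s=1,f=2) a[fast]=3≠a[slow]=1 write a[2]=3 → slow++,fast++
(s=2,f=3) a[fast]=3=a[slow] dup → fast++
(s=2,f=4) a[fast]=4≠a[slow]=3 write a[3]=4 → slow++,fast++
(s=3,f=5) a[fast]=7≠a[slow]=4 write a[4]=7 → slow++,fast++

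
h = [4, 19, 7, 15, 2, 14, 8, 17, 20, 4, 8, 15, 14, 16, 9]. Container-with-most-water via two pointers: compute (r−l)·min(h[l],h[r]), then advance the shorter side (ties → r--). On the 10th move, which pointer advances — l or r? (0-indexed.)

l=0 r=14: min(4,9)*14=56 best=56 *, l++
l=1 r=14: min(19,9)*13=117 best=117 *, r--
l=1 r=13: min(19,16)*12=192 best=192 *, r--
l=1 r=12: min(19,14)*11=154 best=192, r--
l=1 r=11: min(19,15)*10=150 best=192, r--
l=1 r=10: min(19,8)*9=72 best=192, r--
l=1 r=9: min(19,4)*8=32 best=192, r--
l=1 r=8: min(19,20)*7=133 best=192, l++
l=2 r=8: min(7,20)*6=42 best=192, l++
l=3 r=8: min(15,20)*5=75 best=192, l++

l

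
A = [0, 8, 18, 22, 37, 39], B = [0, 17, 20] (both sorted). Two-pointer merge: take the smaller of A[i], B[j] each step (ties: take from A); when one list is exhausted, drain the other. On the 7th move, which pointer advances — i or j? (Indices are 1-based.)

i

i=1 j=1: A[i]=0<=B[j]=0 take 0, i++
i=2 j=1: A[i]=8>B[j]=0 take 0, j++
i=2 j=2: A[i]=8<=B[j]=17 take 8, i++
i=3 j=2: A[i]=18>B[j]=17 take 17, j++
i=3 j=3: A[i]=18<=B[j]=20 take 18, i++
i=4 j=3: A[i]=22>B[j]=20 take 20, j++
i=4 j=4: B done, take A[i]=22, i++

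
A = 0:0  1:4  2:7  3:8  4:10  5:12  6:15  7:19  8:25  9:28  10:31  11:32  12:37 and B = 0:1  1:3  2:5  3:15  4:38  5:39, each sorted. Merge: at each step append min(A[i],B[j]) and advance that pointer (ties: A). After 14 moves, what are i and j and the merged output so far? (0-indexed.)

i=0 j=0: A[i]=0<=B[j]=1 take 0, i++
i=1 j=0: A[i]=4>B[j]=1 take 1, j++
i=1 j=1: A[i]=4>B[j]=3 take 3, j++
i=1 j=2: A[i]=4<=B[j]=5 take 4, i++
i=2 j=2: A[i]=7>B[j]=5 take 5, j++
i=2 j=3: A[i]=7<=B[j]=15 take 7, i++
i=3 j=3: A[i]=8<=B[j]=15 take 8, i++
i=4 j=3: A[i]=10<=B[j]=15 take 10, i++
i=5 j=3: A[i]=12<=B[j]=15 take 12, i++
i=6 j=3: A[i]=15<=B[j]=15 take 15, i++
i=7 j=3: A[i]=19>B[j]=15 take 15, j++
i=7 j=4: A[i]=19<=B[j]=38 take 19, i++
i=8 j=4: A[i]=25<=B[j]=38 take 25, i++
i=9 j=4: A[i]=28<=B[j]=38 take 28, i++

i=10, j=4, merged so far=[0, 1, 3, 4, 5, 7, 8, 10, 12, 15, 15, 19, 25, 28]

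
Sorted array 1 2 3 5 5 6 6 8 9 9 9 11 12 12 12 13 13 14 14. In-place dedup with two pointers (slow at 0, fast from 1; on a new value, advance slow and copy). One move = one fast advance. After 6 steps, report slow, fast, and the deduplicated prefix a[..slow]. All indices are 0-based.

slow=4, fast=7, prefix=[1, 2, 3, 5, 6]

(s=0,f=1) a[fast]=2≠a[slow]=1 write a[1]=2 → slow++,fast++
(s=1,f=2) a[fast]=3≠a[slow]=2 write a[2]=3 → slow++,fast++
(s=2,f=3) a[fast]=5≠a[slow]=3 write a[3]=5 → slow++,fast++
(s=3,f=4) a[fast]=5=a[slow] dup → fast++
(s=3,f=5) a[fast]=6≠a[slow]=5 write a[4]=6 → slow++,fast++
(s=4,f=6) a[fast]=6=a[slow] dup → fast++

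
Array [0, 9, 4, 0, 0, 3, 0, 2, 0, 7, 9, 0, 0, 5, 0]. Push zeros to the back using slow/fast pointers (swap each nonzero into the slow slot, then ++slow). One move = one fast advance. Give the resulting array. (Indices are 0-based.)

(s=0,f=0) a[fast]=0 → fast++
(s=0,f=1) a[fast]=9≠0 swap→a[0]=9 → slow++,fast++
(s=1,f=2) a[fast]=4≠0 swap→a[1]=4 → slow++,fast++
(s=2,f=3) a[fast]=0 → fast++
(s=2,f=4) a[fast]=0 → fast++
(s=2,f=5) a[fast]=3≠0 swap→a[2]=3 → slow++,fast++
(s=3,f=6) a[fast]=0 → fast++
(s=3,f=7) a[fast]=2≠0 swap→a[3]=2 → slow++,fast++
(s=4,f=8) a[fast]=0 → fast++
(s=4,f=9) a[fast]=7≠0 swap→a[4]=7 → slow++,fast++
(s=5,f=10) a[fast]=9≠0 swap→a[5]=9 → slow++,fast++
(s=6,f=11) a[fast]=0 → fast++
(s=6,f=12) a[fast]=0 → fast++
(s=6,f=13) a[fast]=5≠0 swap→a[6]=5 → slow++,fast++
(s=7,f=14) a[fast]=0 → fast++

[9, 4, 3, 2, 7, 9, 5, 0, 0, 0, 0, 0, 0, 0, 0]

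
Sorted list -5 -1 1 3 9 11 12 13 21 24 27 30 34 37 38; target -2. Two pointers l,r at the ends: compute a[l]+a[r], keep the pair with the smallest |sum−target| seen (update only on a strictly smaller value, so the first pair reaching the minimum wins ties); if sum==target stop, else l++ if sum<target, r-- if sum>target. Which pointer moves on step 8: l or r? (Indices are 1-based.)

r

[1,15] -5+38=33 d=35 * → r--
[1,14] -5+37=32 d=34 * → r--
[1,13] -5+34=29 d=31 * → r--
[1,12] -5+30=25 d=27 * → r--
[1,11] -5+27=22 d=24 * → r--
[1,10] -5+24=19 d=21 * → r--
[1,9] -5+21=16 d=18 * → r--
[1,8] -5+13=8 d=10 * → r--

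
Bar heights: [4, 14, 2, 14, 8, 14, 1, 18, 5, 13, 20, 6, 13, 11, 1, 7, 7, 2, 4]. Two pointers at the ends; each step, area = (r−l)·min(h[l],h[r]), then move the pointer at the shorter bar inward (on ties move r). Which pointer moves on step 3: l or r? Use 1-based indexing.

l

[1,19] min(4,4)*18=72 best=72 * → r--
[1,18] min(4,2)*17=34 best=72 → r--
[1,17] min(4,7)*16=64 best=72 → l++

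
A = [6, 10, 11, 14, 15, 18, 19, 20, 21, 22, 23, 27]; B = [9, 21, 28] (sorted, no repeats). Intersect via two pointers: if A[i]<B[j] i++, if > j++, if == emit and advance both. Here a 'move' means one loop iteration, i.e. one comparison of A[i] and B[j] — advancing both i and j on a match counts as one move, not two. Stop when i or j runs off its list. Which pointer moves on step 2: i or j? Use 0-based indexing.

i=0 j=0: 6<9, i++
i=1 j=0: 10>9, j++

j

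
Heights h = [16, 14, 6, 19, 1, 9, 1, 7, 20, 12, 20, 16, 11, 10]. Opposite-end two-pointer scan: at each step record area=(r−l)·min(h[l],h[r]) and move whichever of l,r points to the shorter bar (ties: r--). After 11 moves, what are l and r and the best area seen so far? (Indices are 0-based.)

l=0 r=13: min(16,10)*13=130 best=130 *, r--
l=0 r=12: min(16,11)*12=132 best=132 *, r--
l=0 r=11: min(16,16)*11=176 best=176 *, r--
l=0 r=10: min(16,20)*10=160 best=176, l++
l=1 r=10: min(14,20)*9=126 best=176, l++
l=2 r=10: min(6,20)*8=48 best=176, l++
l=3 r=10: min(19,20)*7=133 best=176, l++
l=4 r=10: min(1,20)*6=6 best=176, l++
l=5 r=10: min(9,20)*5=45 best=176, l++
l=6 r=10: min(1,20)*4=4 best=176, l++
l=7 r=10: min(7,20)*3=21 best=176, l++

l=8, r=10, best area=176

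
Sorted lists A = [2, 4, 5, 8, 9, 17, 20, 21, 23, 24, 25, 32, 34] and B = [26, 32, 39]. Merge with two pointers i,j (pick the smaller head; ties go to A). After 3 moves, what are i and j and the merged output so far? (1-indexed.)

i=4, j=1, merged so far=[2, 4, 5]

i=1 j=1: A[i]=2<=B[j]=26 take 2, i++
i=2 j=1: A[i]=4<=B[j]=26 take 4, i++
i=3 j=1: A[i]=5<=B[j]=26 take 5, i++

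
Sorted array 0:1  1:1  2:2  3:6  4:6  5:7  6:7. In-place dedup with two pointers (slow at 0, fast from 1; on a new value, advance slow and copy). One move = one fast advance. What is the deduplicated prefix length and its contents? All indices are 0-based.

slow=0 fast=1: a[fast]=1=a[slow] dup, fast++
slow=0 fast=2: a[fast]=2≠a[slow]=1 write a[1]=2, slow++,fast++
slow=1 fast=3: a[fast]=6≠a[slow]=2 write a[2]=6, slow++,fast++
slow=2 fast=4: a[fast]=6=a[slow] dup, fast++
slow=2 fast=5: a[fast]=7≠a[slow]=6 write a[3]=7, slow++,fast++
slow=3 fast=6: a[fast]=7=a[slow] dup, fast++

length 4; prefix = [1, 2, 6, 7]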